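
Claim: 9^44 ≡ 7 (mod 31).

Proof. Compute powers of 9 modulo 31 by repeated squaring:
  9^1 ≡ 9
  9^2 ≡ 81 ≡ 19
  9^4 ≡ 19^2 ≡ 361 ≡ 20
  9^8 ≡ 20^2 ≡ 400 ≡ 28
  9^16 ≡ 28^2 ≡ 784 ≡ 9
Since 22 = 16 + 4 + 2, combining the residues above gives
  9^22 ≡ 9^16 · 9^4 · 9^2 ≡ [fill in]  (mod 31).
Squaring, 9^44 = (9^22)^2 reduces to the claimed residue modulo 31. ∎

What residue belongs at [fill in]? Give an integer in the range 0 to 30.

10

Multiply the listed residues: 9 · 20 · 19 = 180 → 3420.
Reducing modulo 31: 3420 = 110·31 + 10, so 9^22 ≡ 10.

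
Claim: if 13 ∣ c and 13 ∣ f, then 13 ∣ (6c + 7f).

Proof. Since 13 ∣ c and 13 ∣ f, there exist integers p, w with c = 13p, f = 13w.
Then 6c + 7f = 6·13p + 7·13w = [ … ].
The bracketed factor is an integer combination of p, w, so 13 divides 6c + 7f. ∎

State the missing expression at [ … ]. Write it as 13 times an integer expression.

13(6p + 7w)

Each term has a factor of 13: 6·13p + 7·13w = 13·(6p + 7w).
Since 6p + 7w is an integer, 13 ∣ (6c + 7f).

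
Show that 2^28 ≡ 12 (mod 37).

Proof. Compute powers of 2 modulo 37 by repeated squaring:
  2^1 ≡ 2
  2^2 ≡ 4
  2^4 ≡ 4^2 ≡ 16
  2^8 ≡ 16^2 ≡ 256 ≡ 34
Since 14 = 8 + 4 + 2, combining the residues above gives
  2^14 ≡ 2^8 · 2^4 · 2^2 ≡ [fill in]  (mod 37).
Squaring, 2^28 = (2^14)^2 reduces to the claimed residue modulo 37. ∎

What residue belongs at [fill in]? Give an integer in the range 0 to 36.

Multiply the listed residues: 34 · 16 · 4 = 544 → 2176.
Reducing modulo 37: 2176 = 58·37 + 30, so 2^14 ≡ 30.

30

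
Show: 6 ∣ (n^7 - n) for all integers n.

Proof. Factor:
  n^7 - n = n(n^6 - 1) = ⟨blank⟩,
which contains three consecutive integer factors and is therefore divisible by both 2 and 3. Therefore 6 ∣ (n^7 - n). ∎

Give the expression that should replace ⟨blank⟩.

(n - 1)n(n + 1)(n^4 + n^2 + 1)

n^6 - 1 = (n^2 - 1)(n^4 + n^2 + 1), and n^2 - 1 = (n-1)(n+1).
So n(n^6 - 1) = (n - 1)n(n + 1)(n^4 + n^2 + 1).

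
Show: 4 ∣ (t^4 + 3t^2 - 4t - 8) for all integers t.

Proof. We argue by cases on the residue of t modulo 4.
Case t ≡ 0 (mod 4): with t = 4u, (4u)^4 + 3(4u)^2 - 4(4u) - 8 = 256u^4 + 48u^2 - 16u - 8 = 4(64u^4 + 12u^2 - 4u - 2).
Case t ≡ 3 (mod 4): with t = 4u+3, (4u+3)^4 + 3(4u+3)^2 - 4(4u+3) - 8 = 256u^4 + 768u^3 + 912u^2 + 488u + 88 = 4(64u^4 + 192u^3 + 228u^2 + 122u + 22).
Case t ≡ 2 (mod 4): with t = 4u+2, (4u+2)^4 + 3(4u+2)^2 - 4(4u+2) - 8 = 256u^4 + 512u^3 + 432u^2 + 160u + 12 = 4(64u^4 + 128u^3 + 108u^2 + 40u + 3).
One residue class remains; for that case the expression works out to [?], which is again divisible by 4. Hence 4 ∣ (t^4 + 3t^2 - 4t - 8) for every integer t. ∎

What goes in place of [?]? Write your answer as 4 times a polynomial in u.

The residues treated are {0, 3, 2}, so the missing case is t ≡ 1 (mod 4); write t = 4u+1.
Then (4u+1)^4 + 3(4u+1)^2 - 4(4u+1) - 8 = 256u^4 + 256u^3 + 144u^2 + 24u - 8 = 4(64u^4 + 64u^3 + 36u^2 + 6u - 2).

4(64u^4 + 64u^3 + 36u^2 + 6u - 2)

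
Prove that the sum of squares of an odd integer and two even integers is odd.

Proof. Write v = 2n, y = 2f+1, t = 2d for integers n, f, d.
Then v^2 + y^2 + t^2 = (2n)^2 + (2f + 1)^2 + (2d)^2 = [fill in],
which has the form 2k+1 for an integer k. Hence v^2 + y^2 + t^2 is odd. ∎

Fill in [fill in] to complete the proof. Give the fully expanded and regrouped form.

2(2d^2 + 2f^2 + 2f + 2n^2) + 1

Expanding: (2n)^2 + (2f + 1)^2 + (2d)^2 = 4d^2 + 4f^2 + 4f + 4n^2 + 1.
Every term except the constant is even, so this is 2(2d^2 + 2f^2 + 2f + 2n^2) + 1,
and 2d^2 + 2f^2 + 2f + 2n^2 ∈ ℤ gives the required form.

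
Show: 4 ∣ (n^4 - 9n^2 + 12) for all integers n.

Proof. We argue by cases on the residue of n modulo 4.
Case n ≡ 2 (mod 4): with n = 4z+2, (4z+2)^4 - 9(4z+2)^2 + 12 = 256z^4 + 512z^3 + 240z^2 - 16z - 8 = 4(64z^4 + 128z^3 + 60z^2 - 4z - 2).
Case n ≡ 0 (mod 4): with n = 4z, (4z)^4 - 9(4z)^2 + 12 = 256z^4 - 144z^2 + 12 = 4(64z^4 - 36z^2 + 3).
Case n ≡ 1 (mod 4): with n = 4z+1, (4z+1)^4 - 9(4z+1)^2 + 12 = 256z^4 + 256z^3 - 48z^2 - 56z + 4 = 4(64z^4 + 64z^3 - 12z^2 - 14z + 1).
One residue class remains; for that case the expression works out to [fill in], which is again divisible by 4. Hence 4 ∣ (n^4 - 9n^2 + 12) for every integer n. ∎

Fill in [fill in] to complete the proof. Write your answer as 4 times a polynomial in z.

4(64z^4 + 192z^3 + 180z^2 + 54z + 3)

The residues treated are {2, 0, 1}, so the missing case is n ≡ 3 (mod 4); write n = 4z+3.
Then (4z+3)^4 - 9(4z+3)^2 + 12 = 256z^4 + 768z^3 + 720z^2 + 216z + 12 = 4(64z^4 + 192z^3 + 180z^2 + 54z + 3).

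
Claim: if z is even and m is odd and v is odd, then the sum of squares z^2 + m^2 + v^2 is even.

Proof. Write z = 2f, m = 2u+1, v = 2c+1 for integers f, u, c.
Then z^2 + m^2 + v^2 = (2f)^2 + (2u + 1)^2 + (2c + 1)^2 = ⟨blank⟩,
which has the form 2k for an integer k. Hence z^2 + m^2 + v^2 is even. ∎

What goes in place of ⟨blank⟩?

2(2c^2 + 2c + 2f^2 + 2u^2 + 2u + 1)

Expanding: (2f)^2 + (2u + 1)^2 + (2c + 1)^2 = 4c^2 + 4c + 4f^2 + 4u^2 + 4u + 2.
Every term is even; pulling out the factor of 2 gives 2(2c^2 + 2c + 2f^2 + 2u^2 + 2u + 1).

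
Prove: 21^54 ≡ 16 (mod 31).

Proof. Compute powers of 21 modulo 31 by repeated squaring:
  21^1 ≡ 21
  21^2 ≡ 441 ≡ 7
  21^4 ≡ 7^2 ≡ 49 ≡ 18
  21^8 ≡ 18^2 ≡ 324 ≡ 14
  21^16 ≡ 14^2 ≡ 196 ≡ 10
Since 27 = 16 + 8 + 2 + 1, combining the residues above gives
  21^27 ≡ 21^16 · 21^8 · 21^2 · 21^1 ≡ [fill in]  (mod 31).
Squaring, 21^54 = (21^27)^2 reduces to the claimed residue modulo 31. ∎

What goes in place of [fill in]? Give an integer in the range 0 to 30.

Multiply the listed residues: 10 · 14 · 7 · 21 = 140 → 980 → 20580.
Reducing modulo 31: 20580 = 663·31 + 27, so 21^27 ≡ 27.

27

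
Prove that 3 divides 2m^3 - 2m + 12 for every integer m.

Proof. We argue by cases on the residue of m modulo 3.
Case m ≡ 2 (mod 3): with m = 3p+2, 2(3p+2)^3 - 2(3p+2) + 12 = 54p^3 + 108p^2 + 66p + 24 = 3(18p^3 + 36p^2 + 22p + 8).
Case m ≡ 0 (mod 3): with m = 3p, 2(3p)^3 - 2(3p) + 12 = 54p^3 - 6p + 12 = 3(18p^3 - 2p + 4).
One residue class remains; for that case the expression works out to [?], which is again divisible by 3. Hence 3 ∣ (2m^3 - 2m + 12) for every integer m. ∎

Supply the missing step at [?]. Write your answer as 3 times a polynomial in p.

3(18p^3 + 18p^2 + 4p + 4)

The residues treated are {2, 0}, so the missing case is m ≡ 1 (mod 3); write m = 3p+1.
Then 2(3p+1)^3 - 2(3p+1) + 12 = 54p^3 + 54p^2 + 12p + 12 = 3(18p^3 + 18p^2 + 4p + 4).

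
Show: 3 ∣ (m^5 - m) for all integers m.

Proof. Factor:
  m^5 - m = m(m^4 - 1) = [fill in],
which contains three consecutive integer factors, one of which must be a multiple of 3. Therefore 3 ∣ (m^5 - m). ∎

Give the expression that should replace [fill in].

m^4 - 1 = (m^2 - 1)(m^2 + 1), and m^2 - 1 = (m-1)(m+1).
So m(m^4 - 1) = (m - 1)m(m + 1)(m^2 + 1).

(m - 1)m(m + 1)(m^2 + 1)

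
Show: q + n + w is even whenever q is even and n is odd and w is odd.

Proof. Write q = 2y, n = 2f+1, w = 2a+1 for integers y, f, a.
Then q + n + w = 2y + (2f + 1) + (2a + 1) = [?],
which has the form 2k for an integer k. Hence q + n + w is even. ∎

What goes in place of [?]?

Expanding: 2y + (2f + 1) + (2a + 1) = 2a + 2f + 2y + 2.
Every term is even; pulling out the factor of 2 gives 2(a + f + y + 1).

2(a + f + y + 1)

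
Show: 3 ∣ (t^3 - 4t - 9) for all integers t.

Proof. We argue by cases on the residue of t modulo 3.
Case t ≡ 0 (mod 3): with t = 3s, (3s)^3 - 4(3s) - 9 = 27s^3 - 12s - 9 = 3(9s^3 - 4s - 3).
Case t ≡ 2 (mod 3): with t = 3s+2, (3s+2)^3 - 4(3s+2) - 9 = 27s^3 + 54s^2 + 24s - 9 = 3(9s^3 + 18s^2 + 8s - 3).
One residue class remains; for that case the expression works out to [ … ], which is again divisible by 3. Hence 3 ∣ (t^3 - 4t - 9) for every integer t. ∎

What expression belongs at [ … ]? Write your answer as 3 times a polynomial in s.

3(9s^3 + 9s^2 - s - 4)

Only t ≡ 1 (mod 3) is unaccounted for. Put t = 3s+1:
(3s+1)^3 - 4(3s+1) - 9 expands to 27s^3 + 27s^2 - 3s - 12,
and factoring out 3 leaves 3(9s^3 + 9s^2 - s - 4).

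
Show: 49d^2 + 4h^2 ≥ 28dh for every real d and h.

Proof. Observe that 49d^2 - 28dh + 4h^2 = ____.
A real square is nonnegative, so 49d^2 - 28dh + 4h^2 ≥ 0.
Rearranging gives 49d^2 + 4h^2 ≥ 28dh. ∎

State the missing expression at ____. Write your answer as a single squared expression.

(7d - 2h)^2

The leading and trailing coefficients are 7^2 and 2^2, and 28 = 2·7·2, so the trinomial is (7d - 2h)^2.
Hence 49d^2 - 28dh + 4h^2 ≥ 0.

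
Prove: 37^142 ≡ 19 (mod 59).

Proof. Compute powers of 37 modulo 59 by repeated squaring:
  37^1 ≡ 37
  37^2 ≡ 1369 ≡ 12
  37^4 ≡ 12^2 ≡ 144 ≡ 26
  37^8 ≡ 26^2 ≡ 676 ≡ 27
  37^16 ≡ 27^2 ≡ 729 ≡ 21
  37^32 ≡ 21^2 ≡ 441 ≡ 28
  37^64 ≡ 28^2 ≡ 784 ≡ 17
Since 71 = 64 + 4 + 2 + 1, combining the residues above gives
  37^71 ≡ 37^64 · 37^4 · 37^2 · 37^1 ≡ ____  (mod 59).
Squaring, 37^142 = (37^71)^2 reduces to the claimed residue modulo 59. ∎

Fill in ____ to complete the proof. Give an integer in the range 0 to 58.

14

37^64 · 37^4 · 37^2 · 37^1 ≡ 17 · 26 · 12 · 37 = 196248.
196248 mod 59 = 14, so 37^71 ≡ 14 (mod 59).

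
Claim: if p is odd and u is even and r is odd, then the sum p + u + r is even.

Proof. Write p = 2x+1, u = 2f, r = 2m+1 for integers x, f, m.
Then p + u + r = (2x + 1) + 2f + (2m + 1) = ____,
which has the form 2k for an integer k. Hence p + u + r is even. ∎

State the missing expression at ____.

Expanding: (2x + 1) + 2f + (2m + 1) = 2f + 2m + 2x + 2.
Every term is even; pulling out the factor of 2 gives 2(f + m + x + 1).

2(f + m + x + 1)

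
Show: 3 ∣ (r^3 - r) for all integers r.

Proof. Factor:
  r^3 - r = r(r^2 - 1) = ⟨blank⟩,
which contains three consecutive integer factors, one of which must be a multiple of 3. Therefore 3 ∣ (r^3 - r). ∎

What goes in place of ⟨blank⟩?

(r - 1)r(r + 1)

r(r^2 - 1) = r(r - 1)(r + 1) = (r - 1)r(r + 1).
These three factors are consecutive integers, so their product is divisible by 3.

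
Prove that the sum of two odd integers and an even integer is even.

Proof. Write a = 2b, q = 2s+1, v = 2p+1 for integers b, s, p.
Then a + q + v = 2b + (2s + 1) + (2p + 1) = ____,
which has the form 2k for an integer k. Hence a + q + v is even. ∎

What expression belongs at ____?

2(b + p + s + 1)

2b + (2s + 1) + (2p + 1) = 2b + 2p + 2s + 2
= 2(b + p + s + 1).
Since b + p + s + 1 is an integer, the sum is of the form 2k for an integer k.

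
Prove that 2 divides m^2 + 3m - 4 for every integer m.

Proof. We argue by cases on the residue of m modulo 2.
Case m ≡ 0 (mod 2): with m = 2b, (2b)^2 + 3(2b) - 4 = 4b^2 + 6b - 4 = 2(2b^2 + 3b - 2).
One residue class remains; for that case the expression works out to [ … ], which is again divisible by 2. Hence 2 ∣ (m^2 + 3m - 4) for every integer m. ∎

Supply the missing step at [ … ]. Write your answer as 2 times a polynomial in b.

The residues treated are {0}, so the missing case is m ≡ 1 (mod 2); write m = 2b+1.
Then (2b+1)^2 + 3(2b+1) - 4 = 4b^2 + 10b = 2(2b^2 + 5b).

2(2b^2 + 5b)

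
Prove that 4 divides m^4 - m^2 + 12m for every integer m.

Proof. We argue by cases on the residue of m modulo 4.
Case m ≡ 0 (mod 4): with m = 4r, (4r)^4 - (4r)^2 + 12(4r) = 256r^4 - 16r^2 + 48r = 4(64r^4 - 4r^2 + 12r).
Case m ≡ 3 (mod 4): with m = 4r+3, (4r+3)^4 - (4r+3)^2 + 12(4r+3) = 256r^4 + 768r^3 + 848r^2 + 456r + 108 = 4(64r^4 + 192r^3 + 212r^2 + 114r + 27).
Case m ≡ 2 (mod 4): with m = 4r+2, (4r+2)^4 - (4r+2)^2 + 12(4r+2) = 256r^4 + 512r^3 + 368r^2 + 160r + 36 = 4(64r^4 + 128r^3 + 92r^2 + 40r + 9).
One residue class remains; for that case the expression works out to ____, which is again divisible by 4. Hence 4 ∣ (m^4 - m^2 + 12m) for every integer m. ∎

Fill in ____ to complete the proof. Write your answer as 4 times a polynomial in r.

Only m ≡ 1 (mod 4) is unaccounted for. Put m = 4r+1:
(4r+1)^4 - (4r+1)^2 + 12(4r+1) expands to 256r^4 + 256r^3 + 80r^2 + 56r + 12,
and factoring out 4 leaves 4(64r^4 + 64r^3 + 20r^2 + 14r + 3).

4(64r^4 + 64r^3 + 20r^2 + 14r + 3)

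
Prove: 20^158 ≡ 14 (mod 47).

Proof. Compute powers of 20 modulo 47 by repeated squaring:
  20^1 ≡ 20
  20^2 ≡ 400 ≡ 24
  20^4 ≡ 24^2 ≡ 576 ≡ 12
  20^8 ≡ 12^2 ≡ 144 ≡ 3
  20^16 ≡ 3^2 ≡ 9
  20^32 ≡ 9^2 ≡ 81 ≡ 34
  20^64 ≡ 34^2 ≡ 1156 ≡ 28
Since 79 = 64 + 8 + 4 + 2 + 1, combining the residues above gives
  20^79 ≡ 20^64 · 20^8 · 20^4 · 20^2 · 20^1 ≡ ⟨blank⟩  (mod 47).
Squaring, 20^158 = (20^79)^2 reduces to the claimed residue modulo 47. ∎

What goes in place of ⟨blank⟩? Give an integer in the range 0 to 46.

22

Multiply the listed residues: 28 · 3 · 12 · 24 · 20 = 84 → 1008 → 24192 → 483840.
Reducing modulo 47: 483840 = 10294·47 + 22, so 20^79 ≡ 22.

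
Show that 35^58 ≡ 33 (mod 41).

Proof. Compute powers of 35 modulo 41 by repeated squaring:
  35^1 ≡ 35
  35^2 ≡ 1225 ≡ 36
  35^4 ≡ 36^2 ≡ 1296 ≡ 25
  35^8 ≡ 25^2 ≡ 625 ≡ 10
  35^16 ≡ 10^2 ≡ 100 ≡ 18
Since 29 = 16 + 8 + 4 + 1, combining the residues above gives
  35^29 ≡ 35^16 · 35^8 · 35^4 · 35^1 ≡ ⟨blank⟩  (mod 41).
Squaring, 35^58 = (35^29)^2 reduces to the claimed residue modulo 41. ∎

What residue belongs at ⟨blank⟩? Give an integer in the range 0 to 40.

19

35^16 · 35^8 · 35^4 · 35^1 ≡ 18 · 10 · 25 · 35 = 157500.
157500 mod 41 = 19, so 35^29 ≡ 19 (mod 41).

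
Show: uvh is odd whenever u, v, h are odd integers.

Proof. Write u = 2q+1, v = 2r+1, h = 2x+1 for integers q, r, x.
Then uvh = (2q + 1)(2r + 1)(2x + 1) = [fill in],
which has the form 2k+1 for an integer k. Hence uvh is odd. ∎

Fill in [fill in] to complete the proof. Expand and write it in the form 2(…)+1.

2(4qrx + 2qr + 2qx + q + 2rx + r + x) + 1

Expanding: (2q + 1)(2r + 1)(2x + 1) = 8qrx + 4qr + 4qx + 2q + 4rx + 2r + 2x + 1.
Every term except the constant is even, so this is 2(4qrx + 2qr + 2qx + q + 2rx + r + x) + 1,
and 4qrx + 2qr + 2qx + q + 2rx + r + x ∈ ℤ gives the required form.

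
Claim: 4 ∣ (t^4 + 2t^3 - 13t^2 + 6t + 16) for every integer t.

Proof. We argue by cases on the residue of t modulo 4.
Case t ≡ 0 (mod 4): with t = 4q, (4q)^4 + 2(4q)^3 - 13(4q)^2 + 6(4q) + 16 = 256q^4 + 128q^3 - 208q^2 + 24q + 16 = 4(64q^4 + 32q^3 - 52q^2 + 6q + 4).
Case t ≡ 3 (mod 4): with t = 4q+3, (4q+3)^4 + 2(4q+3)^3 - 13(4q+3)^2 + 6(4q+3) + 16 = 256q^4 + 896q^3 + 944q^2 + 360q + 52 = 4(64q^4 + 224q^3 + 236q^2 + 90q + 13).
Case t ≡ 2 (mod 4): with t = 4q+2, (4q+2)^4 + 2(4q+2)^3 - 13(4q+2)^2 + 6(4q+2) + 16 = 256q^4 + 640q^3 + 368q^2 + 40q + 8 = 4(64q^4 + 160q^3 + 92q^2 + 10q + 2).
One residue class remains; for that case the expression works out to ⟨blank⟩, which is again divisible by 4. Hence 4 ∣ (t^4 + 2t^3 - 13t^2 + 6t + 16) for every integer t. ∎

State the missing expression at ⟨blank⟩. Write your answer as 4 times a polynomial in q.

Only t ≡ 1 (mod 4) is unaccounted for. Put t = 4q+1:
(4q+1)^4 + 2(4q+1)^3 - 13(4q+1)^2 + 6(4q+1) + 16 expands to 256q^4 + 384q^3 - 16q^2 - 40q + 12,
and factoring out 4 leaves 4(64q^4 + 96q^3 - 4q^2 - 10q + 3).

4(64q^4 + 96q^3 - 4q^2 - 10q + 3)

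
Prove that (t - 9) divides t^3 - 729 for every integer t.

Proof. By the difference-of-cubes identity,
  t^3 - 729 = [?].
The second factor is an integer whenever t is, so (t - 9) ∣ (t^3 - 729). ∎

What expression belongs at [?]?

a^3 - b^3 = (a - b)(a^2 + ab + b^2). With a = t, b = 9:
t^3 - 729 = (t - 9)(t^2 + 9t + 81).

(t - 9)(t^2 + 9t + 81)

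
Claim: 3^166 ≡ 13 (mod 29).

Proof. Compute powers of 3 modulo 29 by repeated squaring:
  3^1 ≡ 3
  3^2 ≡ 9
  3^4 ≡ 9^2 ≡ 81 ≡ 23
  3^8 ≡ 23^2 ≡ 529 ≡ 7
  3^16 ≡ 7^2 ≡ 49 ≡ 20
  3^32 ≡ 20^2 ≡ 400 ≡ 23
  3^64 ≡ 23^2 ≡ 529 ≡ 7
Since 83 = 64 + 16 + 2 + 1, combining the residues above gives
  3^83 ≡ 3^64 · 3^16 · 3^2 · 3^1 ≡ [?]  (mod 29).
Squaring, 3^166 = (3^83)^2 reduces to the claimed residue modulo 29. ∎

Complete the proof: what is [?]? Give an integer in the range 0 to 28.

10

3^64 · 3^16 · 3^2 · 3^1 ≡ 7 · 20 · 9 · 3 = 3780.
3780 mod 29 = 10, so 3^83 ≡ 10 (mod 29).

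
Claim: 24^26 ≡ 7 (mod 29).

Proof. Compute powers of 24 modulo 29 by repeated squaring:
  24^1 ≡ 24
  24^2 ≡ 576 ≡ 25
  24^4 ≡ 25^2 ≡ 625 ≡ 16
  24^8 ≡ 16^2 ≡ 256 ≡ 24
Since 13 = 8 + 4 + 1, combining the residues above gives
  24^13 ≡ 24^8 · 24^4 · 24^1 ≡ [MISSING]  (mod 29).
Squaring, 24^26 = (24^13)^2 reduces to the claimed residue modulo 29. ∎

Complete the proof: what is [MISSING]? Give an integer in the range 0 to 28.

23

24^8 · 24^4 · 24^1 ≡ 24 · 16 · 24 = 9216.
9216 mod 29 = 23, so 24^13 ≡ 23 (mod 29).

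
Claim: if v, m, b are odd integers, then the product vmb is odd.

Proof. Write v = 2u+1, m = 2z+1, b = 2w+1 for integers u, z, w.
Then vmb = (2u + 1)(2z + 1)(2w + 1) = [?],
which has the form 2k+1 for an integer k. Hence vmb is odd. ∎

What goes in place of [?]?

2(4uwz + 2uw + 2uz + u + 2wz + w + z) + 1

Expanding: (2u + 1)(2z + 1)(2w + 1) = 8uwz + 4uw + 4uz + 2u + 4wz + 2w + 2z + 1.
Every term except the constant is even, so this is 2(4uwz + 2uw + 2uz + u + 2wz + w + z) + 1,
and 4uwz + 2uw + 2uz + u + 2wz + w + z ∈ ℤ gives the required form.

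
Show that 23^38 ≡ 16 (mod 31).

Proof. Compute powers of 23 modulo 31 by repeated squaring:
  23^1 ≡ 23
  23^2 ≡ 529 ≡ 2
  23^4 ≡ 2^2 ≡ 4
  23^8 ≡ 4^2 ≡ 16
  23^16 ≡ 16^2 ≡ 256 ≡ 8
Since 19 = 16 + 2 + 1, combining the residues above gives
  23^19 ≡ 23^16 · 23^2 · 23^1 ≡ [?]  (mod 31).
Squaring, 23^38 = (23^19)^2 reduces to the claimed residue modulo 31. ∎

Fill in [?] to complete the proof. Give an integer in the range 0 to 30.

23^16 · 23^2 · 23^1 ≡ 8 · 2 · 23 = 368.
368 mod 31 = 27, so 23^19 ≡ 27 (mod 31).

27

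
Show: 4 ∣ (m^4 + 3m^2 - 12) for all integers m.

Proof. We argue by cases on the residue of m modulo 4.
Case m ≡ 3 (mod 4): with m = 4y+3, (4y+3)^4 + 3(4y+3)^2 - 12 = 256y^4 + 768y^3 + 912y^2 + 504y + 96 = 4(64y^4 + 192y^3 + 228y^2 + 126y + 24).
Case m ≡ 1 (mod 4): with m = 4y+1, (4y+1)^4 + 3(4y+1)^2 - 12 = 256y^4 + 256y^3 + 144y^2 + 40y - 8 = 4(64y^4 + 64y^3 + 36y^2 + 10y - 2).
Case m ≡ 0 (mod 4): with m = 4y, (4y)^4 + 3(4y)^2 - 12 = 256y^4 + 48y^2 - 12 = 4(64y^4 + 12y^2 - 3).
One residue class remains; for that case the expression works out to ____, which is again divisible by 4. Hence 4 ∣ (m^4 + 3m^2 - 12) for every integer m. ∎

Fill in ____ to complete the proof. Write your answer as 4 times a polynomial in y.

4(64y^4 + 128y^3 + 108y^2 + 44y + 4)

The residues treated are {3, 1, 0}, so the missing case is m ≡ 2 (mod 4); write m = 4y+2.
Then (4y+2)^4 + 3(4y+2)^2 - 12 = 256y^4 + 512y^3 + 432y^2 + 176y + 16 = 4(64y^4 + 128y^3 + 108y^2 + 44y + 4).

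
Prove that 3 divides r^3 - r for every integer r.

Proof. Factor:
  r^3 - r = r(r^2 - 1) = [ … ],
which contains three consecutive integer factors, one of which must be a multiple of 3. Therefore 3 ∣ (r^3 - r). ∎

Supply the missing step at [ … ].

(r - 1)r(r + 1)

r(r^2 - 1) = r(r - 1)(r + 1) = (r - 1)r(r + 1).
These three factors are consecutive integers, so their product is divisible by 3.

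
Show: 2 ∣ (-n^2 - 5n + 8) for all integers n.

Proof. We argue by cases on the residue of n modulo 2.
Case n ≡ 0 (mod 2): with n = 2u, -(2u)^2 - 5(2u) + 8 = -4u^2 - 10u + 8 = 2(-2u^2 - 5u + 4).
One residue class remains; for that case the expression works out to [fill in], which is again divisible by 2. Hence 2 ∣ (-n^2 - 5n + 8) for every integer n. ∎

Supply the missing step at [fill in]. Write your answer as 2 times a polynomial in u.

The residues treated are {0}, so the missing case is n ≡ 1 (mod 2); write n = 2u+1.
Then -(2u+1)^2 - 5(2u+1) + 8 = -4u^2 - 14u + 2 = 2(-2u^2 - 7u + 1).

2(-2u^2 - 7u + 1)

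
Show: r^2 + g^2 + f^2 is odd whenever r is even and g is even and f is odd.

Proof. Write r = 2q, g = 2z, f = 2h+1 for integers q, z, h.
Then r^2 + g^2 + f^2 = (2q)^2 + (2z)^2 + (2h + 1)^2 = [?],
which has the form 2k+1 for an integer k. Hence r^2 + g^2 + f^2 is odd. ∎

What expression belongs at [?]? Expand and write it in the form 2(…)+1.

(2q)^2 + (2z)^2 + (2h + 1)^2 = 4h^2 + 4h + 4q^2 + 4z^2 + 1
= 2(2h^2 + 2h + 2q^2 + 2z^2) + 1.
Since 2h^2 + 2h + 2q^2 + 2z^2 is an integer, the sum of squares is of the form 2k+1 for an integer k.

2(2h^2 + 2h + 2q^2 + 2z^2) + 1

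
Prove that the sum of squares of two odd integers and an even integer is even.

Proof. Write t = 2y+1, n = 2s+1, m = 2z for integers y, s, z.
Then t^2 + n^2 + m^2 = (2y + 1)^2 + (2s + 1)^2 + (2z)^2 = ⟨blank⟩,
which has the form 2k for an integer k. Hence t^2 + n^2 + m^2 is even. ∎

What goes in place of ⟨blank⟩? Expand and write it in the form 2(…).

2(2s^2 + 2s + 2y^2 + 2y + 2z^2 + 1)

Expanding: (2y + 1)^2 + (2s + 1)^2 + (2z)^2 = 4s^2 + 4s + 4y^2 + 4y + 4z^2 + 2.
Every term is even; pulling out the factor of 2 gives 2(2s^2 + 2s + 2y^2 + 2y + 2z^2 + 1).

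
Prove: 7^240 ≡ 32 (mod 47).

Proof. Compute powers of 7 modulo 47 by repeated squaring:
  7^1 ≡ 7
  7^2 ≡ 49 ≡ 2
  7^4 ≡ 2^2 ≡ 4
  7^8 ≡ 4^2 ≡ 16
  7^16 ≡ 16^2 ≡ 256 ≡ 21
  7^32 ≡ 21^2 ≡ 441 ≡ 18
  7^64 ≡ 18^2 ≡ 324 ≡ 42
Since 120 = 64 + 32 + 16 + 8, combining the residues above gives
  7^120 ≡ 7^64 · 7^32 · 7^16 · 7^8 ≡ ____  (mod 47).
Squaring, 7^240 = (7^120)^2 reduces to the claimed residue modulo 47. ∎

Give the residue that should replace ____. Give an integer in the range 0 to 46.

28

Multiply the listed residues: 42 · 18 · 21 · 16 = 756 → 15876 → 254016.
Reducing modulo 47: 254016 = 5404·47 + 28, so 7^120 ≡ 28.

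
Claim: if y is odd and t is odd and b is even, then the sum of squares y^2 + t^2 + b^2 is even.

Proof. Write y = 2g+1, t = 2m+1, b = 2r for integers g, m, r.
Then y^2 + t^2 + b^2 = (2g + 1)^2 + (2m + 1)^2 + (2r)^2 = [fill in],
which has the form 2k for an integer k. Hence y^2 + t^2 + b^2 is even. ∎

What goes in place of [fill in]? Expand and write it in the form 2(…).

2(2g^2 + 2g + 2m^2 + 2m + 2r^2 + 1)

Expanding: (2g + 1)^2 + (2m + 1)^2 + (2r)^2 = 4g^2 + 4g + 4m^2 + 4m + 4r^2 + 2.
Every term is even; pulling out the factor of 2 gives 2(2g^2 + 2g + 2m^2 + 2m + 2r^2 + 1).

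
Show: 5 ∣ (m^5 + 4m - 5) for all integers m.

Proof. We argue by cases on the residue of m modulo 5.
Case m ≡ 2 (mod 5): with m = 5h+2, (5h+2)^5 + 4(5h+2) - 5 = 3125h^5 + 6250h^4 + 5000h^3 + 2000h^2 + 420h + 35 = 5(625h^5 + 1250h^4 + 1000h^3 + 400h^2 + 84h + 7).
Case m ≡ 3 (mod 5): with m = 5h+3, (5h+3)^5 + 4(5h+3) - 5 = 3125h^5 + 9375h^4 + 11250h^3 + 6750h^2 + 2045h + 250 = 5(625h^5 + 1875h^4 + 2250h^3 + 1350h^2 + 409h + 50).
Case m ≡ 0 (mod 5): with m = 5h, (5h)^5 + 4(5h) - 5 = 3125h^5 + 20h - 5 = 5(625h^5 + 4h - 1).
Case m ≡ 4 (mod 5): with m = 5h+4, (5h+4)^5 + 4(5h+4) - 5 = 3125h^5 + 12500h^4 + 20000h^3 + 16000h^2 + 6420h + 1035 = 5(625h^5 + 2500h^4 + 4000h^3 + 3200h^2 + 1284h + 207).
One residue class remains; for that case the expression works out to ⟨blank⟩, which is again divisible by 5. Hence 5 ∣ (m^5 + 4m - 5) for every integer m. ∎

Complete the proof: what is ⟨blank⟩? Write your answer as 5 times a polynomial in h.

The residues treated are {2, 3, 0, 4}, so the missing case is m ≡ 1 (mod 5); write m = 5h+1.
Then (5h+1)^5 + 4(5h+1) - 5 = 3125h^5 + 3125h^4 + 1250h^3 + 250h^2 + 45h = 5(625h^5 + 625h^4 + 250h^3 + 50h^2 + 9h).

5(625h^5 + 625h^4 + 250h^3 + 50h^2 + 9h)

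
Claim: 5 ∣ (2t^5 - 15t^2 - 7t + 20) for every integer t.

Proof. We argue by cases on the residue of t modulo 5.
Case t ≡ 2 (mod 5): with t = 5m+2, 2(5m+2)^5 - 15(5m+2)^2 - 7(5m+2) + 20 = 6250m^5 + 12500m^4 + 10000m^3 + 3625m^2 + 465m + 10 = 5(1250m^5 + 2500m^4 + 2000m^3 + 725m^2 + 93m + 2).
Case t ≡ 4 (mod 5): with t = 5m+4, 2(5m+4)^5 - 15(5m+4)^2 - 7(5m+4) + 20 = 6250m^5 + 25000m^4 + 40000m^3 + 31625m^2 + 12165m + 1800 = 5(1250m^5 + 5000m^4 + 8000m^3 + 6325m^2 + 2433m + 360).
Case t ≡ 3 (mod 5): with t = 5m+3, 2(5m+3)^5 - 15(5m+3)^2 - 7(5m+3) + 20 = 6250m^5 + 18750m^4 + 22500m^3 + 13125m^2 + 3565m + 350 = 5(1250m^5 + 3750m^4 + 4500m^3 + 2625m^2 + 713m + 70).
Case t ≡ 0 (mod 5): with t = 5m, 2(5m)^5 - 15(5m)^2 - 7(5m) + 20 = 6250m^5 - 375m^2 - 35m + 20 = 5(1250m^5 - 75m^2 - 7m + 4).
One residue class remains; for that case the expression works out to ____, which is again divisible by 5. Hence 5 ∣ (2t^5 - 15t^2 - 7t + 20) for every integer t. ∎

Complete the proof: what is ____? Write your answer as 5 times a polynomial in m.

5(1250m^5 + 1250m^4 + 500m^3 + 25m^2 - 27m)

Only t ≡ 1 (mod 5) is unaccounted for. Put t = 5m+1:
2(5m+1)^5 - 15(5m+1)^2 - 7(5m+1) + 20 expands to 6250m^5 + 6250m^4 + 2500m^3 + 125m^2 - 135m,
and factoring out 5 leaves 5(1250m^5 + 1250m^4 + 500m^3 + 25m^2 - 27m).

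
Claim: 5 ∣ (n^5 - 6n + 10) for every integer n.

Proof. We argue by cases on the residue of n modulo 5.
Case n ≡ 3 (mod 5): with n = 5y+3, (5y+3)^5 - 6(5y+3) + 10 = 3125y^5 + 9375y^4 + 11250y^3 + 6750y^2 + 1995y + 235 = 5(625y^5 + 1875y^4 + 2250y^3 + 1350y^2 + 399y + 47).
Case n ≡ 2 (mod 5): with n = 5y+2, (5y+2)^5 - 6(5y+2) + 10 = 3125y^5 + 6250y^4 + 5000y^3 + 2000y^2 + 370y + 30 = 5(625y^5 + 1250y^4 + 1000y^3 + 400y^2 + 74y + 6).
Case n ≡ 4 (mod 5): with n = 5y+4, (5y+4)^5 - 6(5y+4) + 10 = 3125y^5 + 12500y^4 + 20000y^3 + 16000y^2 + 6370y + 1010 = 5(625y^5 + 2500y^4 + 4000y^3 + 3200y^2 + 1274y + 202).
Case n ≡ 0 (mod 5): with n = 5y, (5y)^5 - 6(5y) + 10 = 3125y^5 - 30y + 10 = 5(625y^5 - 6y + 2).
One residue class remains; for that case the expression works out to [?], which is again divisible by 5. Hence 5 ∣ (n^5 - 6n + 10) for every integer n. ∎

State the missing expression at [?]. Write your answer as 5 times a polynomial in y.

The residues treated are {3, 2, 4, 0}, so the missing case is n ≡ 1 (mod 5); write n = 5y+1.
Then (5y+1)^5 - 6(5y+1) + 10 = 3125y^5 + 3125y^4 + 1250y^3 + 250y^2 - 5y + 5 = 5(625y^5 + 625y^4 + 250y^3 + 50y^2 - y + 1).

5(625y^5 + 625y^4 + 250y^3 + 50y^2 - y + 1)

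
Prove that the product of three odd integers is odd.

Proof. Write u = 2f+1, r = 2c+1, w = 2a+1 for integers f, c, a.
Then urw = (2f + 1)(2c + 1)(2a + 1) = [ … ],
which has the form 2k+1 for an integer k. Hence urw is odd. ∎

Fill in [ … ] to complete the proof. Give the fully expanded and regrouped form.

Expanding: (2f + 1)(2c + 1)(2a + 1) = 8acf + 4ac + 4af + 2a + 4cf + 2c + 2f + 1.
Every term except the constant is even, so this is 2(4acf + 2ac + 2af + a + 2cf + c + f) + 1,
and 4acf + 2ac + 2af + a + 2cf + c + f ∈ ℤ gives the required form.

2(4acf + 2ac + 2af + a + 2cf + c + f) + 1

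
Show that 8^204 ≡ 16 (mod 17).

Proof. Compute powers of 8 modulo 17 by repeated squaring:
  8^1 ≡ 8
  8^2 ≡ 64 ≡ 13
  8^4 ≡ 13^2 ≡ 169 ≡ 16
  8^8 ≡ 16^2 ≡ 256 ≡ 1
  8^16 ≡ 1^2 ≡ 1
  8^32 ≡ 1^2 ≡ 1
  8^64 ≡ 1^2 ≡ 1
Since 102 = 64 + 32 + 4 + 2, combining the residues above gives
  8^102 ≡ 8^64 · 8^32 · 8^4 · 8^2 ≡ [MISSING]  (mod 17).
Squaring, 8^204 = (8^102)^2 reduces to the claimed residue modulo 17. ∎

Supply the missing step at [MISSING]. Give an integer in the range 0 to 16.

4

Multiply the listed residues: 1 · 1 · 16 · 13 = 1 → 16 → 208.
Reducing modulo 17: 208 = 12·17 + 4, so 8^102 ≡ 4.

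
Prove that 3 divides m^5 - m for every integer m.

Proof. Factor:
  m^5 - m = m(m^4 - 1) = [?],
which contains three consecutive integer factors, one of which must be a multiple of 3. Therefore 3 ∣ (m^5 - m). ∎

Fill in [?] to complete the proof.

(m - 1)m(m + 1)(m^2 + 1)

m^4 - 1 = (m^2 - 1)(m^2 + 1), and m^2 - 1 = (m-1)(m+1).
So m(m^4 - 1) = (m - 1)m(m + 1)(m^2 + 1).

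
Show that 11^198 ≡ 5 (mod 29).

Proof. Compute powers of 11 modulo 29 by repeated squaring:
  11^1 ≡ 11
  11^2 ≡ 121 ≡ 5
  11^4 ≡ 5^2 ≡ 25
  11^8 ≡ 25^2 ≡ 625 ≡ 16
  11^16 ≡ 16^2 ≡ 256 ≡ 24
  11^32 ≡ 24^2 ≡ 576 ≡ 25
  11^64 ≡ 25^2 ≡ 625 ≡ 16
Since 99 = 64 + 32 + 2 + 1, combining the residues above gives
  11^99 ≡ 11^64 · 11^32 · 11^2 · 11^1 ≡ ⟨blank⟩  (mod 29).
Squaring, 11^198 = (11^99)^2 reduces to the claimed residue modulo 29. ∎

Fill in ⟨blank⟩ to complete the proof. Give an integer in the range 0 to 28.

18

11^64 · 11^32 · 11^2 · 11^1 ≡ 16 · 25 · 5 · 11 = 22000.
22000 mod 29 = 18, so 11^99 ≡ 18 (mod 29).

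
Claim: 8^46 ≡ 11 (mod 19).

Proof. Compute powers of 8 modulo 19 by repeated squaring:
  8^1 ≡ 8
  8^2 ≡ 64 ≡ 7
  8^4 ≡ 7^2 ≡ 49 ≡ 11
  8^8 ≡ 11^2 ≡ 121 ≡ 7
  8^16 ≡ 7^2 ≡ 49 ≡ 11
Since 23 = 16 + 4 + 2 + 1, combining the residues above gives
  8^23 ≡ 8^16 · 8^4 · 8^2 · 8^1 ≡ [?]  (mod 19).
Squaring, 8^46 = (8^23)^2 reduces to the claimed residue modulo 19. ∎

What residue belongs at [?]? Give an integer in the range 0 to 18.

12

Multiply the listed residues: 11 · 11 · 7 · 8 = 121 → 847 → 6776.
Reducing modulo 19: 6776 = 356·19 + 12, so 8^23 ≡ 12.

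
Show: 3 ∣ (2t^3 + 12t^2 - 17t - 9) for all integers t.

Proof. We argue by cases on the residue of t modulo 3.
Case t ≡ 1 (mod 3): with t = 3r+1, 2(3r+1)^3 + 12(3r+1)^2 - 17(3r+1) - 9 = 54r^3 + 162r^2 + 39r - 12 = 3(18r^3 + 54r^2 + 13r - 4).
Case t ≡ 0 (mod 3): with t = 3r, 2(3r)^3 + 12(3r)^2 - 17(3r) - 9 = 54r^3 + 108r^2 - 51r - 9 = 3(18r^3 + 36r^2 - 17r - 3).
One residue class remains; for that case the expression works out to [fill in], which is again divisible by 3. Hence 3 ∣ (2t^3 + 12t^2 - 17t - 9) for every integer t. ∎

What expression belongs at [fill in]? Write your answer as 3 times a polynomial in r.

3(18r^3 + 72r^2 + 55r + 7)

The residues treated are {1, 0}, so the missing case is t ≡ 2 (mod 3); write t = 3r+2.
Then 2(3r+2)^3 + 12(3r+2)^2 - 17(3r+2) - 9 = 54r^3 + 216r^2 + 165r + 21 = 3(18r^3 + 72r^2 + 55r + 7).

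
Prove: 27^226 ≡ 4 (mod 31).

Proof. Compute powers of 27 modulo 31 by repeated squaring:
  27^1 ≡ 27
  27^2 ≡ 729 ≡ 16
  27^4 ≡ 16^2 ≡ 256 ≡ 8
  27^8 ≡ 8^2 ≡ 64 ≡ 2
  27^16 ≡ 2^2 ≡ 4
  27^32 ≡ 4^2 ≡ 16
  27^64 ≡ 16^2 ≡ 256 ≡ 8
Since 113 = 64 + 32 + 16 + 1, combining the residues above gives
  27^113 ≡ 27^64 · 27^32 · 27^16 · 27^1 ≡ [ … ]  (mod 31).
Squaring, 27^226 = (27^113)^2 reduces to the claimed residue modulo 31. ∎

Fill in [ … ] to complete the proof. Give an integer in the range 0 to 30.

27^64 · 27^32 · 27^16 · 27^1 ≡ 8 · 16 · 4 · 27 = 13824.
13824 mod 31 = 29, so 27^113 ≡ 29 (mod 31).

29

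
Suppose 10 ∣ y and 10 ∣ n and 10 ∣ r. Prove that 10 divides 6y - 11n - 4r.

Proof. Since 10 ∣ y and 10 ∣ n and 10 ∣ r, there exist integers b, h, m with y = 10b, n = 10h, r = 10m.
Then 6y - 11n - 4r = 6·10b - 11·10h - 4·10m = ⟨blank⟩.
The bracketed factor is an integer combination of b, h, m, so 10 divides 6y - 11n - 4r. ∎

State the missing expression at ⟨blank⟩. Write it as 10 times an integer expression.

Each term has a factor of 10: 6·10b - 11·10h - 4·10m = 10·(6b - 11h - 4m).
Since 6b - 11h - 4m is an integer, 10 ∣ (6y - 11n - 4r).

10(6b - 11h - 4m)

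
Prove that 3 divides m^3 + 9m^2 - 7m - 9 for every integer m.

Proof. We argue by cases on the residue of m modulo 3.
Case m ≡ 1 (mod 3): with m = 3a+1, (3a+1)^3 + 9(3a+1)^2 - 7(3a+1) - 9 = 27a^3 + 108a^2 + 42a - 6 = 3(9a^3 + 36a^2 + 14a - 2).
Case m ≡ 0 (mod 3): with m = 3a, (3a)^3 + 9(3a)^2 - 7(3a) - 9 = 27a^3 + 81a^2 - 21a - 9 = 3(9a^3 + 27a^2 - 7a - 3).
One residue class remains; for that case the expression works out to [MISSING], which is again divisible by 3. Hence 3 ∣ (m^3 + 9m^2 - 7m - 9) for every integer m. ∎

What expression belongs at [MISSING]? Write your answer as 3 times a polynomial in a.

The residues treated are {1, 0}, so the missing case is m ≡ 2 (mod 3); write m = 3a+2.
Then (3a+2)^3 + 9(3a+2)^2 - 7(3a+2) - 9 = 27a^3 + 135a^2 + 123a + 21 = 3(9a^3 + 45a^2 + 41a + 7).

3(9a^3 + 45a^2 + 41a + 7)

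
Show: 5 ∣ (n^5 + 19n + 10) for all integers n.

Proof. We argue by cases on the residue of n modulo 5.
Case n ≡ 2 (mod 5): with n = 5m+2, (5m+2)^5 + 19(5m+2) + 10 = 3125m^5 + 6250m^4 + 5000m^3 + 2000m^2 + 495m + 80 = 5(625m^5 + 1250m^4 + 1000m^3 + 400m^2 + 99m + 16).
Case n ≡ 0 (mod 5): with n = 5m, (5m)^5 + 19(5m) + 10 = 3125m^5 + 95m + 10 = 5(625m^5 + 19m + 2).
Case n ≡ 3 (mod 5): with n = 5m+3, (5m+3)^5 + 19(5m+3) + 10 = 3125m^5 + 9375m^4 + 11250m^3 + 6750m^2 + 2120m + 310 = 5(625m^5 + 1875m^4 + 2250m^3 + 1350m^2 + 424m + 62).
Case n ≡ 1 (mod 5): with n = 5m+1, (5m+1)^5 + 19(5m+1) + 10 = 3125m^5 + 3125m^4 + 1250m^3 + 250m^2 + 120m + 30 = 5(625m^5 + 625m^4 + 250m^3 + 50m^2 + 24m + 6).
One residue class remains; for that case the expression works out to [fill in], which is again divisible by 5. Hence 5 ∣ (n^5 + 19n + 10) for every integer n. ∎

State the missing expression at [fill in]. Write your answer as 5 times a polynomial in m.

The residues treated are {2, 0, 3, 1}, so the missing case is n ≡ 4 (mod 5); write n = 5m+4.
Then (5m+4)^5 + 19(5m+4) + 10 = 3125m^5 + 12500m^4 + 20000m^3 + 16000m^2 + 6495m + 1110 = 5(625m^5 + 2500m^4 + 4000m^3 + 3200m^2 + 1299m + 222).

5(625m^5 + 2500m^4 + 4000m^3 + 3200m^2 + 1299m + 222)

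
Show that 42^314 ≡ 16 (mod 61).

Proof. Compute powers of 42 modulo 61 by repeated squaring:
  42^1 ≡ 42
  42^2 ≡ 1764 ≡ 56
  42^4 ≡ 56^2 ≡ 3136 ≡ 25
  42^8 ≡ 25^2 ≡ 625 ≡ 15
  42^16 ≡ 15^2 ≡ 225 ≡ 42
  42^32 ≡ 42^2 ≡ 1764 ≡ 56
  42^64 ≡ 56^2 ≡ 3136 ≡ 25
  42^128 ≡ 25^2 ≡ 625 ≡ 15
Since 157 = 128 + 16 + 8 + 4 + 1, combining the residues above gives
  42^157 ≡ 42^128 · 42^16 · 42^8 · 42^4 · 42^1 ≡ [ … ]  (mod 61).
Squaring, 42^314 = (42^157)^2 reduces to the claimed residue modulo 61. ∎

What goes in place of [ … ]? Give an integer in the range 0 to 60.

57

42^128 · 42^16 · 42^8 · 42^4 · 42^1 ≡ 15 · 42 · 15 · 25 · 42 = 9922500.
9922500 mod 61 = 57, so 42^157 ≡ 57 (mod 61).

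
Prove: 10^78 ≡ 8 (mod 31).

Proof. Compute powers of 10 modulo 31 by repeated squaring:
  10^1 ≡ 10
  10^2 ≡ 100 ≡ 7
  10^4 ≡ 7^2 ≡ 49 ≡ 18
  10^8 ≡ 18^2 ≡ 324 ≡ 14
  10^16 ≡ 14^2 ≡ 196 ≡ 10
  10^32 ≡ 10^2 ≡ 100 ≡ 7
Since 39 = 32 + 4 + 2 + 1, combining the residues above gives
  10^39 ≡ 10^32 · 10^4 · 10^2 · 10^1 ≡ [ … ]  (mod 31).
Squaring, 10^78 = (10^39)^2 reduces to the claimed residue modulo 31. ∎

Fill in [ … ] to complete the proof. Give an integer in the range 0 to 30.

Multiply the listed residues: 7 · 18 · 7 · 10 = 126 → 882 → 8820.
Reducing modulo 31: 8820 = 284·31 + 16, so 10^39 ≡ 16.

16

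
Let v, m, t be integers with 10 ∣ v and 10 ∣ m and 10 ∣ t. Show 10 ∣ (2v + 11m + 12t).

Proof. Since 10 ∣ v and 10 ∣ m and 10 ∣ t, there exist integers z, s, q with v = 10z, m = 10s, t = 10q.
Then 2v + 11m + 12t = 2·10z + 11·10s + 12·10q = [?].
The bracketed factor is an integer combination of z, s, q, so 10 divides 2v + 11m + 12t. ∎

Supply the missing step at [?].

Pull the common 10 out of every term: 2·10z + 11·10s + 12·10q = 10(12q + 11s + 2z).
12q + 11s + 2z is an integer, which exhibits the divisibility.

10(12q + 11s + 2z)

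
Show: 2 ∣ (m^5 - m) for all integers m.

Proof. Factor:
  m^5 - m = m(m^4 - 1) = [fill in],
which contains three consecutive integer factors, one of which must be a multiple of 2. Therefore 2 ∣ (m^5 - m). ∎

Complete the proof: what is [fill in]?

(m - 1)m(m + 1)(m^2 + 1)

m^4 - 1 = (m^2 - 1)(m^2 + 1), and m^2 - 1 = (m-1)(m+1).
So m(m^4 - 1) = (m - 1)m(m + 1)(m^2 + 1).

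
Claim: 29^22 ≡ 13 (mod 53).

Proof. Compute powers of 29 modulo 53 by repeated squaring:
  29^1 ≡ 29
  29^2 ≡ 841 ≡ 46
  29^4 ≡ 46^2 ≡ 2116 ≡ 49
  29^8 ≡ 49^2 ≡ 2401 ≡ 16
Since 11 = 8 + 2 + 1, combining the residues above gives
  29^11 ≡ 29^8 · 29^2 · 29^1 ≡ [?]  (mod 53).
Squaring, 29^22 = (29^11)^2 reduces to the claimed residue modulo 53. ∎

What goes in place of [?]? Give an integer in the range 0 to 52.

38

29^8 · 29^2 · 29^1 ≡ 16 · 46 · 29 = 21344.
21344 mod 53 = 38, so 29^11 ≡ 38 (mod 53).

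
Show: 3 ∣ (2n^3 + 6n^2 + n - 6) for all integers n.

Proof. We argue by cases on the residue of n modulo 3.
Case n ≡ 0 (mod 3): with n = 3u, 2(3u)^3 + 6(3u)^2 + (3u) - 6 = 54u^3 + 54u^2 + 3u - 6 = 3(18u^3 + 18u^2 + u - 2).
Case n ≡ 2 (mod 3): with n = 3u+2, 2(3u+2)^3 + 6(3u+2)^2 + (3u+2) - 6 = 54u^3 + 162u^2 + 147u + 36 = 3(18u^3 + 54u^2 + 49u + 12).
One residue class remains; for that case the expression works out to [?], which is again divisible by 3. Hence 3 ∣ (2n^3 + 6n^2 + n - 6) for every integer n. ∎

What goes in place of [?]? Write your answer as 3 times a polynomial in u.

3(18u^3 + 36u^2 + 19u + 1)

The residues treated are {0, 2}, so the missing case is n ≡ 1 (mod 3); write n = 3u+1.
Then 2(3u+1)^3 + 6(3u+1)^2 + (3u+1) - 6 = 54u^3 + 108u^2 + 57u + 3 = 3(18u^3 + 36u^2 + 19u + 1).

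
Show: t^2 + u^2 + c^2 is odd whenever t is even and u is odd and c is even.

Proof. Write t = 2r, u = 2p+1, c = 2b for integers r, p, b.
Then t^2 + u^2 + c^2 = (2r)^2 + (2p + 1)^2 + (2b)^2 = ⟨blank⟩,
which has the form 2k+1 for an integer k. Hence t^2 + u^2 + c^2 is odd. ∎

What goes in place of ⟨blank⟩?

2(2b^2 + 2p^2 + 2p + 2r^2) + 1

Expanding: (2r)^2 + (2p + 1)^2 + (2b)^2 = 4b^2 + 4p^2 + 4p + 4r^2 + 1.
Every term except the constant is even, so this is 2(2b^2 + 2p^2 + 2p + 2r^2) + 1,
and 2b^2 + 2p^2 + 2p + 2r^2 ∈ ℤ gives the required form.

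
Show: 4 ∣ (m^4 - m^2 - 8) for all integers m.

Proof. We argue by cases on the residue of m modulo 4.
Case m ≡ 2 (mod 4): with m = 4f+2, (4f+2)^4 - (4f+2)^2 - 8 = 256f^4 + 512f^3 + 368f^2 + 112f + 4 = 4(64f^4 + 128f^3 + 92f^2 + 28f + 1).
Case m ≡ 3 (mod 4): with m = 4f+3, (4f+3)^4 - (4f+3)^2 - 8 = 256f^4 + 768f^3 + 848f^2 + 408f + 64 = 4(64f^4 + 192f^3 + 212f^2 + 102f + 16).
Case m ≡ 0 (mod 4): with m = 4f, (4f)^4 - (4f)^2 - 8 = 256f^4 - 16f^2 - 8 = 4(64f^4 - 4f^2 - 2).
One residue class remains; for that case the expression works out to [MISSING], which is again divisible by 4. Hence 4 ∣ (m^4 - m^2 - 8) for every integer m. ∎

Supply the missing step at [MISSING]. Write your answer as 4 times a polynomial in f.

Only m ≡ 1 (mod 4) is unaccounted for. Put m = 4f+1:
(4f+1)^4 - (4f+1)^2 - 8 expands to 256f^4 + 256f^3 + 80f^2 + 8f - 8,
and factoring out 4 leaves 4(64f^4 + 64f^3 + 20f^2 + 2f - 2).

4(64f^4 + 64f^3 + 20f^2 + 2f - 2)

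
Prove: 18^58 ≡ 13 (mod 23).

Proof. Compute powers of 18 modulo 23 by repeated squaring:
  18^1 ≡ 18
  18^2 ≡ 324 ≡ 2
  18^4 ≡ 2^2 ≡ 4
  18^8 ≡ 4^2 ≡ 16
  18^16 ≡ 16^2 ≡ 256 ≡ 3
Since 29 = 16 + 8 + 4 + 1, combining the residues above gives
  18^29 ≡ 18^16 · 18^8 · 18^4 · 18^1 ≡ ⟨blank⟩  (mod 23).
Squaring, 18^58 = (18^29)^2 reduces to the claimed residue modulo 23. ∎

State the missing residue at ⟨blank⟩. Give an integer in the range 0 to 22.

6

18^16 · 18^8 · 18^4 · 18^1 ≡ 3 · 16 · 4 · 18 = 3456.
3456 mod 23 = 6, so 18^29 ≡ 6 (mod 23).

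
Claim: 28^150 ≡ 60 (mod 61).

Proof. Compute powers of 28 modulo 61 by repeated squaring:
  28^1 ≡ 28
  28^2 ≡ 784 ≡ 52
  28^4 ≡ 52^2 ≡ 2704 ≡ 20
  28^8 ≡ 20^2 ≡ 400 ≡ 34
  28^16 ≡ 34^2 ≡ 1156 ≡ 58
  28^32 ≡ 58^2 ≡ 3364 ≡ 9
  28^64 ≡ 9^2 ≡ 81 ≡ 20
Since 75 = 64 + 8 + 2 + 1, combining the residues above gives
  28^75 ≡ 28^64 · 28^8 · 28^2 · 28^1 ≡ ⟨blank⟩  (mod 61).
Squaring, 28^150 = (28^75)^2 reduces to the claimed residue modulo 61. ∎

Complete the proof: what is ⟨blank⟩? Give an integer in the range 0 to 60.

50

Multiply the listed residues: 20 · 34 · 52 · 28 = 680 → 35360 → 990080.
Reducing modulo 61: 990080 = 16230·61 + 50, so 28^75 ≡ 50.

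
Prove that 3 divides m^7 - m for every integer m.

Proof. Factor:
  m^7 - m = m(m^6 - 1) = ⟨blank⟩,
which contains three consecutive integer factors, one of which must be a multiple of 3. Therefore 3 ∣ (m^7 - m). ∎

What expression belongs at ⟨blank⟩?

(m - 1)m(m + 1)(m^4 + m^2 + 1)

m^6 - 1 = (m^2 - 1)(m^4 + m^2 + 1), and m^2 - 1 = (m-1)(m+1).
So m(m^6 - 1) = (m - 1)m(m + 1)(m^4 + m^2 + 1).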